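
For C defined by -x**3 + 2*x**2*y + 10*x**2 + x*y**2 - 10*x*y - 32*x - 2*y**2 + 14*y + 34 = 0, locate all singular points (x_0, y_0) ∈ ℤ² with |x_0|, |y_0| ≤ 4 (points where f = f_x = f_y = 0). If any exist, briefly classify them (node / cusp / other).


Singular points: {(3, -1)}; classification: node.

Compute partial derivatives:
  f_x = -3*x**2 + 4*x*y + 20*x + y**2 - 10*y - 32.
  f_y = 2*x**2 + 2*x*y - 10*x - 4*y + 14.
Scan x_0 ∈ {−4, ..., 4}. For each x_0, f_y(x_0, y) is a polynomial in y; find its integer roots y ∈ {−4, ..., 4}, then test f_x and f at those candidates.
  x = -4: f_y(-4, y) = 86 - 12*y; no integer root y with |y| ≤ 4.
  x = -3: f_y(-3, y) = 62 - 10*y; no integer root y with |y| ≤ 4.
  x = -2: f_y(-2, y) = 42 - 8*y; no integer root y with |y| ≤ 4.
  x = -1: f_y(-1, y) = 26 - 6*y; no integer root y with |y| ≤ 4.
  x = 0: f_y(0, y) = 14 - 4*y; no integer root y with |y| ≤ 4.
  x = 1: f_y(1, y) = 6 - 2*y; vanishes at y ∈ {3}. (1, 3): f_x = -24 ≠ 0.
  x = 2: f_y(2, y) = 2; no integer root y with |y| ≤ 4.
  x = 3: f_y(3, y) = 2*y + 2; vanishes at y ∈ {-1}. (3, -1): f_x = 0, f = 0 — SINGULAR.
  x = 4: f_y(4, y) = 4*y + 6; no integer root y with |y| ≤ 4.
Only singular point on the grid: (3, -1).
Classify: substitute x = 3 + u, y = -1 + v and expand: f = -u**3 + 2*u**2*v - u**2 + u*v**2 + v**2.
No constant or linear terms (consistent with a singular point). Quadratic part: -u**2 + v**2. Cubic part: -u**3 + 2*u**2*v + u*v**2.
The quadratic part v**2 - u**2 = (v − u)(v + u) splits into two distinct linear factors, so there are two distinct tangent lines y − -1 = ±(x − 3) — this is a node (ordinary double point).
Classification: node.


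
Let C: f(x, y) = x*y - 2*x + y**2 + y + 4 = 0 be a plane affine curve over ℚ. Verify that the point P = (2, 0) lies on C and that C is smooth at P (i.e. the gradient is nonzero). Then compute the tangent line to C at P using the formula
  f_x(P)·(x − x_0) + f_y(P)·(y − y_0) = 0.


Tangent line at P: -2*x + 3*y + 4 = 0.

Step 1: f(2, 0) = 0, so P lies on C.
Step 2: partial derivatives
  f_x(x, y) = y - 2, f_y(x, y) = x + 2*y + 1.
  f_x(P) = -2, f_y(P) = 3 (gradient nonzero, so P is smooth).
Step 3: tangent line at P: -2·(x − 2) + 3·(y − 0) = 0.
Expanding: -2*x + 3*y + 4 = 0.


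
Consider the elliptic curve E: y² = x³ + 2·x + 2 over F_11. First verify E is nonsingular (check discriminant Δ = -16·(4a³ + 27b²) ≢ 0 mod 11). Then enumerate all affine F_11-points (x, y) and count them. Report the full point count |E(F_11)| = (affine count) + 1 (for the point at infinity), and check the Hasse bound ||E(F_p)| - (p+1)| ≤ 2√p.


Affine points = {(1, 4), (1, 7), (2, 5), (2, 6), (5, 4), (5, 7), (9, 1), (9, 10)}; affine count = 8; |E(F_11)| = 9.

Discriminant check: Δ ∝ 4a³ + 27b² = 4·2³ + 27·2² = 4·8 + 27·4 ≡ 8 (mod 11). Nonzero ⇒ E is nonsingular.
For each x ∈ F_11, compute rhs = x³ + 2·x + 2 mod 11, then count y ∈ F_11 with y² ≡ rhs.
  x = 0: rhs = 2, matching y values: none (0 points).
  x = 1: rhs = 5, matching y values: 4, 7 (2 points).
  x = 2: rhs = 3, matching y values: 5, 6 (2 points).
  x = 3: rhs = 2, matching y values: none (0 points).
  x = 4: rhs = 8, matching y values: none (0 points).
  x = 5: rhs = 5, matching y values: 4, 7 (2 points).
  x = 6: rhs = 10, matching y values: none (0 points).
  x = 7: rhs = 7, matching y values: none (0 points).
  x = 8: rhs = 2, matching y values: none (0 points).
  x = 9: rhs = 1, matching y values: 1, 10 (2 points).
  x = 10: rhs = 10, matching y values: none (0 points).
Total affine count: 8.
Full point count |E(F_11)| = 8 + 1 = 9.
Hasse bound: |9 − (11+1)| = |-3| = 3 ≤ 2√11 ≈ 6.6332 ✓.


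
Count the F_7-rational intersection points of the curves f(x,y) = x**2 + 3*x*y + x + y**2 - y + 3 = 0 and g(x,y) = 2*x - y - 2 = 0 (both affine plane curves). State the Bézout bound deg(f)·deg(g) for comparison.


Common zeros: {(3, 4), (6, 3)}; count = 2; Bézout bound = 2.

deg(f) = 2, deg(g) = 1, so Bézout bound = 2.
Scan x ∈ F_7. For each x, list the y ∈ F_7 with f(x, y) ≡ 0 and those with g(x, y) ≡ 0 (mod 7); the common zeros in that column are the intersection.
  x = 0: f ≡ 0 at y ∈ ∅; g ≡ 0 at y ∈ {5}; common: ∅.
  x = 1: f ≡ 0 at y ∈ ∅; g ≡ 0 at y ∈ {0}; common: ∅.
  x = 2: f ≡ 0 at y ∈ ∅; g ≡ 0 at y ∈ {2}; common: ∅.
  x = 3: f ≡ 0 at y ∈ {2, 4}; g ≡ 0 at y ∈ {4}; common: {4}.
  x = 4: f ≡ 0 at y ∈ {1, 2}; g ≡ 0 at y ∈ {6}; common: ∅.
  x = 5: f ≡ 0 at y ∈ {3, 4}; g ≡ 0 at y ∈ {1}; common: ∅.
  x = 6: f ≡ 0 at y ∈ {1, 3}; g ≡ 0 at y ∈ {3}; common: {3}.
Collecting: common zeros = {(3, 4), (6, 3)}, so the count is 2.
Comparison with the Bézout bound: 2 ≤ 2 = deg(f)·deg(g), as expected for curves with no common component (the bound is attained).


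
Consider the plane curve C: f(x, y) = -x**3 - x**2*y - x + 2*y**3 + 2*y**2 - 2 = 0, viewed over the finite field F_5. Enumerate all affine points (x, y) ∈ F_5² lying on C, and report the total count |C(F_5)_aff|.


Affine F_5-points: {(0, 3), (1, 3), (4, 0)}; count = 3.

For each of the 25 pairs (x, y) ∈ F_5², evaluate f(x, y) mod 5. Record the zeros.
  x = 0: [0↦3, 1↦2, 2↦2, 3↦0, 4↦3]  zeros at y ∈ {3}
  x = 1: [0↦1, 1↦4, 2↦3, 3↦0, 4↦2]  zeros at y ∈ {3}
  x = 2: [0↦3, 1↦3, 2↦4, 3↦3, 4↦2]  zeros at y ∈ ∅
  x = 3: [0↦3, 1↦3, 2↦4, 3↦3, 4↦2]  zeros at y ∈ ∅
  x = 4: [0↦0, 1↦3, 2↦2, 3↦4, 4↦1]  zeros at y ∈ {0}
Collecting zeros: affine points = {(0, 3), (1, 3), (4, 0)}.
Total count |C(F_5)_aff| = 3.


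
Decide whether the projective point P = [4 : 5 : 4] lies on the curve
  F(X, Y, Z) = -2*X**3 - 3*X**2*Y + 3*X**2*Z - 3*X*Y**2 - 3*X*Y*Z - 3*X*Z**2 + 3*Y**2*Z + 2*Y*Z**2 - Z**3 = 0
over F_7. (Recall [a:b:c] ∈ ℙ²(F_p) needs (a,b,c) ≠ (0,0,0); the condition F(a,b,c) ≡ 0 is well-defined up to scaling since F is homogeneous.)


F(4,5,4) ≡ 6 (mod 7); P is NOT on the curve.

Evaluate F(4, 5, 4) term-by-term (mod 7).
  -2*X**3 ↦ -2·64·1·1 = -128
  -3*X**2*Y ↦ -3·16·5·1 = -240
  3*X**2*Z ↦ 3·16·1·4 = 192
  -3*X*Y**2 ↦ -3·4·25·1 = -300
  -3*X*Y*Z ↦ -3·4·5·4 = -240
  -3*X*Z**2 ↦ -3·4·1·16 = -192
  3*Y**2*Z ↦ 3·1·25·4 = 300
  2*Y*Z**2 ↦ 2·1·5·16 = 160
  -Z**3 ↦ -1·1·1·64 = -64
Sum: F(4, 5, 4) = (-128) + (-240) + (192) + (-300) + (-240) + (-192) + (300) + (160) + (-64) = -512.
Reducing mod 7: -512 ≡ 6 (mod 7).
Since F(a, b, c) ≡ 6 ≠ 0 (mod 7), P does NOT lie on the curve.


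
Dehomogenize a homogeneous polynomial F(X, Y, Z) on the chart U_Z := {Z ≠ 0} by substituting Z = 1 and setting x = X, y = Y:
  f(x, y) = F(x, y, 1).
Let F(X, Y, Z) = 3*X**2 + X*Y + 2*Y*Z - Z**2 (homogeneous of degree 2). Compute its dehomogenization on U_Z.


f(x, y) = 3*x**2 + x*y + 2*y - 1

On U_Z we set Z = 1. Each monomial c·X^i·Y^j·Z^k in F becomes c·x^i·y^j·1^k = c·x^i·y^j.
Substituting Z = 1: F(X, Y, 1) = 3*x**2 + x*y + 2*y - 1.
Note: deg(f) ≤ deg(F) = 2; strict inequality happens when F is divisible by Z (lost terms).


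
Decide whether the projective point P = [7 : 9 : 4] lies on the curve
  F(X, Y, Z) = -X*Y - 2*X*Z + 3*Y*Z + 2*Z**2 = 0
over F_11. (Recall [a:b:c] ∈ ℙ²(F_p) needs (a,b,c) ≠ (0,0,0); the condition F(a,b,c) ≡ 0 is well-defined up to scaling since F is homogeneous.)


F(7,9,4) ≡ 10 (mod 11); P is NOT on the curve.

Evaluate F(7, 9, 4) term-by-term (mod 11).
  -X*Y ↦ -1·7·9·1 = -63
  -2*X*Z ↦ -2·7·1·4 = -56
  3*Y*Z ↦ 3·1·9·4 = 108
  2*Z**2 ↦ 2·1·1·16 = 32
Sum: F(7, 9, 4) = (-63) + (-56) + (108) + (32) = 21.
Reducing mod 11: 21 ≡ 10 (mod 11).
Since F(a, b, c) ≡ 10 ≠ 0 (mod 11), P does NOT lie on the curve.


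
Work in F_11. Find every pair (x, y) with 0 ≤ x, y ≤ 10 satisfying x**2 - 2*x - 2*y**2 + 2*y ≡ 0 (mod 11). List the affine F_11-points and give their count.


Affine F_11-points: {(0, 0), (0, 1), (2, 0), (2, 1), (5, 2), (5, 10), (6, 4), (6, 8), (7, 4), (7, 8), (8, 2), (8, 10)}; count = 12.

For each of the 121 pairs (x, y) ∈ F_11², evaluate f(x, y) mod 11. Record the zeros.
  x = 0: [0↦0, 1↦0, 2↦7, 3↦10, 4↦9, 5↦4, 6↦6, 7↦4, 8↦9, 9↦10, 10↦7]  zeros at y ∈ {0, 1}
  x = 1: [0↦10, 1↦10, 2↦6, 3↦9, 4↦8, 5↦3, 6↦5, 7↦3, 8↦8, 9↦9, 10↦6]  zeros at y ∈ ∅
  x = 2: [0↦0, 1↦0, 2↦7, 3↦10, 4↦9, 5↦4, 6↦6, 7↦4, 8↦9, 9↦10, 10↦7]  zeros at y ∈ {0, 1}
  x = 3: [0↦3, 1↦3, 2↦10, 3↦2, 4↦1, 5↦7, 6↦9, 7↦7, 8↦1, 9↦2, 10↦10]  zeros at y ∈ ∅
  x = 4: [0↦8, 1↦8, 2↦4, 3↦7, 4↦6, 5↦1, 6↦3, 7↦1, 8↦6, 9↦7, 10↦4]  zeros at y ∈ ∅
  x = 5: [0↦4, 1↦4, 2↦0, 3↦3, 4↦2, 5↦8, 6↦10, 7↦8, 8↦2, 9↦3, 10↦0]  zeros at y ∈ {2, 10}
  x = 6: [0↦2, 1↦2, 2↦9, 3↦1, 4↦0, 5↦6, 6↦8, 7↦6, 8↦0, 9↦1, 10↦9]  zeros at y ∈ {4, 8}
  x = 7: [0↦2, 1↦2, 2↦9, 3↦1, 4↦0, 5↦6, 6↦8, 7↦6, 8↦0, 9↦1, 10↦9]  zeros at y ∈ {4, 8}
  x = 8: [0↦4, 1↦4, 2↦0, 3↦3, 4↦2, 5↦8, 6↦10, 7↦8, 8↦2, 9↦3, 10↦0]  zeros at y ∈ {2, 10}
  x = 9: [0↦8, 1↦8, 2↦4, 3↦7, 4↦6, 5↦1, 6↦3, 7↦1, 8↦6, 9↦7, 10↦4]  zeros at y ∈ ∅
  x = 10: [0↦3, 1↦3, 2↦10, 3↦2, 4↦1, 5↦7, 6↦9, 7↦7, 8↦1, 9↦2, 10↦10]  zeros at y ∈ ∅
Collecting zeros: affine points = {(0, 0), (0, 1), (2, 0), (2, 1), (5, 2), (5, 10), (6, 4), (6, 8), (7, 4), (7, 8), (8, 2), (8, 10)}.
Total count |C(F_11)_aff| = 12.


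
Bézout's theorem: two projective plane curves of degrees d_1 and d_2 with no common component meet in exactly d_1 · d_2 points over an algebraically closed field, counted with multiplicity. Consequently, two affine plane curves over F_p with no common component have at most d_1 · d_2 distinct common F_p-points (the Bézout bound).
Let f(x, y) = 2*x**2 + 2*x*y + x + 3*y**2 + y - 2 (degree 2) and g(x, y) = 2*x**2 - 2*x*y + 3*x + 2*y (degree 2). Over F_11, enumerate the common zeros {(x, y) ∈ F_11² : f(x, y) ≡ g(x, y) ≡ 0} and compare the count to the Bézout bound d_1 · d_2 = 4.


Common zeros: ∅; count = 0; Bézout bound = 4.

deg(f) = 2, deg(g) = 2, so Bézout bound = 4.
Scan x ∈ F_11. For each x, list the y ∈ F_11 with f(x, y) ≡ 0 and those with g(x, y) ≡ 0 (mod 11); the common zeros in that column are the intersection.
  x = 0: f ≡ 0 at y ∈ {8, 10}; g ≡ 0 at y ∈ {0}; common: ∅.
  x = 1: f ≡ 0 at y ∈ ∅; g ≡ 0 at y ∈ ∅; common: ∅.
  x = 2: f ≡ 0 at y ∈ ∅; g ≡ 0 at y ∈ {7}; common: ∅.
  x = 3: f ≡ 0 at y ∈ ∅; g ≡ 0 at y ∈ {4}; common: ∅.
  x = 4: f ≡ 0 at y ∈ {3, 5}; g ≡ 0 at y ∈ {0}; common: ∅.
  x = 5: f ≡ 0 at y ∈ ∅; g ≡ 0 at y ∈ {4}; common: ∅.
  x = 6: f ≡ 0 at y ∈ {4, 10}; g ≡ 0 at y ∈ {9}; common: ∅.
  x = 7: f ≡ 0 at y ∈ {1, 5}; g ≡ 0 at y ∈ {9}; common: ∅.
  x = 8: f ≡ 0 at y ∈ {1, 8}; g ≡ 0 at y ∈ {3}; common: ∅.
  x = 9: f ≡ 0 at y ∈ {3, 9}; g ≡ 0 at y ∈ {7}; common: ∅.
  x = 10: f ≡ 0 at y ∈ ∅; g ≡ 0 at y ∈ {3}; common: ∅.
Collecting: common zeros = ∅, so the count is 0.
Comparison with the Bézout bound: 0 ≤ 4 = deg(f)·deg(g), as expected for curves with no common component (the affine F_11-count falls short of the bound because intersections may lie at infinity, over extension fields, or carry multiplicity).


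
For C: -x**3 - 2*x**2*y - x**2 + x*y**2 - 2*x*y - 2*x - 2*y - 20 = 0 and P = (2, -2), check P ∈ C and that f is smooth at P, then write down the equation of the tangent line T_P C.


Tangent line at P: 6*x - 22*y - 56 = 0.

Step 1: f(2, -2) = 0, so P lies on C.
Step 2: partial derivatives
  f_x(x, y) = -3*x**2 - 4*x*y - 2*x + y**2 - 2*y - 2, f_y(x, y) = -2*x**2 + 2*x*y - 2*x - 2.
  f_x(P) = 6, f_y(P) = -22 (gradient nonzero, so P is smooth).
Step 3: tangent line at P: 6·(x − 2) + -22·(y − -2) = 0.
Expanding: 6*x - 22*y - 56 = 0.


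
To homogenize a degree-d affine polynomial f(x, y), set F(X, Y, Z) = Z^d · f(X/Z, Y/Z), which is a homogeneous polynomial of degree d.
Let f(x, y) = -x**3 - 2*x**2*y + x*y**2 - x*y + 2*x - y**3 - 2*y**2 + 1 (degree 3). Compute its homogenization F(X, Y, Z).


F(X, Y, Z) = -X**3 - 2*X**2*Y + X*Y**2 - X*Y*Z + 2*X*Z**2 - Y**3 - 2*Y**2*Z + Z**3

deg(f) = 3.
Substitute x = X/Z, y = Y/Z into f, then multiply by Z^3.
  monomial -1·x^3·y^0 ↦ -1·X^3·Y^0·Z^0.
  monomial -2·x^2·y^1 ↦ -2·X^2·Y^1·Z^0.
  monomial 1·x^1·y^2 ↦ 1·X^1·Y^2·Z^0.
  monomial -1·x^1·y^1 ↦ -1·X^1·Y^1·Z^1.
  monomial 2·x^1·y^0 ↦ 2·X^1·Y^0·Z^2.
  monomial -1·x^0·y^3 ↦ -1·X^0·Y^3·Z^0.
  monomial -2·x^0·y^2 ↦ -2·X^0·Y^2·Z^1.
  monomial 1·x^0·y^0 ↦ 1·X^0·Y^0·Z^3.
Collecting: F(X, Y, Z) = -X**3 - 2*X**2*Y + X*Y**2 - X*Y*Z + 2*X*Z**2 - Y**3 - 2*Y**2*Z + Z**3.


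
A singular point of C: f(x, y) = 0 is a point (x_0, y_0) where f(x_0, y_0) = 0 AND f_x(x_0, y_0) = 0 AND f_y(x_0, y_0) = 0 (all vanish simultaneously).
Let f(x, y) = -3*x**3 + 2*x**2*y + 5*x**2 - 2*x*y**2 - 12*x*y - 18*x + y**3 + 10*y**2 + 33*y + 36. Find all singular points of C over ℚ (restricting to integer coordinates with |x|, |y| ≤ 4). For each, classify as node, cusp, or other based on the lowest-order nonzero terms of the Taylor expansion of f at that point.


Singular points: {(0, -3)}; classification: node.

Compute partial derivatives:
  f_x = -9*x**2 + 4*x*y + 10*x - 2*y**2 - 12*y - 18.
  f_y = 2*x**2 - 4*x*y - 12*x + 3*y**2 + 20*y + 33.
Scan x_0 ∈ {−4, ..., 4}. For each x_0, f_y(x_0, y) is a polynomial in y; find its integer roots y ∈ {−4, ..., 4}, then test f_x and f at those candidates.
  x = -4: f_y(-4, y) = 3*y**2 + 36*y + 113; no integer root y with |y| ≤ 4.
  x = -3: f_y(-3, y) = 3*y**2 + 32*y + 87; no integer root y with |y| ≤ 4.
  x = -2: f_y(-2, y) = 3*y**2 + 28*y + 65; no integer root y with |y| ≤ 4.
  x = -1: f_y(-1, y) = 3*y**2 + 24*y + 47; no integer root y with |y| ≤ 4.
  x = 0: f_y(0, y) = 3*y**2 + 20*y + 33; vanishes at y ∈ {-3}. (0, -3): f_x = 0, f = 0 — SINGULAR.
  x = 1: f_y(1, y) = 3*y**2 + 16*y + 23; no integer root y with |y| ≤ 4.
  x = 2: f_y(2, y) = 3*y**2 + 12*y + 17; no integer root y with |y| ≤ 4.
  x = 3: f_y(3, y) = 3*y**2 + 8*y + 15; no integer root y with |y| ≤ 4.
  x = 4: f_y(4, y) = 3*y**2 + 4*y + 17; no integer root y with |y| ≤ 4.
Only singular point on the grid: (0, -3).
Classify: substitute x = 0 + u, y = -3 + v and expand: f = -3*u**3 + 2*u**2*v - u**2 - 2*u*v**2 + v**3 + v**2.
No constant or linear terms (consistent with a singular point). Quadratic part: -u**2 + v**2. Cubic part: -3*u**3 + 2*u**2*v - 2*u*v**2 + v**3.
The quadratic part v**2 - u**2 = (v − u)(v + u) splits into two distinct linear factors, so there are two distinct tangent lines y − -3 = ±(x − 0) — this is a node (ordinary double point).
Classification: node.


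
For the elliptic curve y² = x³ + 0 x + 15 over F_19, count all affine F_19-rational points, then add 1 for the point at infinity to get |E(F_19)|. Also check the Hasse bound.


Affine points = {(1, 4), (1, 15), (2, 2), (2, 17), (3, 2), (3, 17), (5, 8), (5, 11), (7, 4), (7, 15), (11, 4), (11, 15), (14, 2), (14, 17), (16, 8), (16, 11), (17, 8), (17, 11)}; affine count = 18; |E(F_19)| = 19.

Discriminant check: Δ ∝ 4a³ + 27b² = 4·0³ + 27·15² = 4·0 + 27·225 ≡ 14 (mod 19). Nonzero ⇒ E is nonsingular.
For each x ∈ F_19, compute rhs = x³ + 0·x + 15 mod 19, then count y ∈ F_19 with y² ≡ rhs.
  x = 0: rhs = 15, matching y values: none (0 points).
  x = 1: rhs = 16, matching y values: 4, 15 (2 points).
  x = 2: rhs = 4, matching y values: 2, 17 (2 points).
  x = 3: rhs = 4, matching y values: 2, 17 (2 points).
  x = 4: rhs = 3, matching y values: none (0 points).
  x = 5: rhs = 7, matching y values: 8, 11 (2 points).
  x = 6: rhs = 3, matching y values: none (0 points).
  x = 7: rhs = 16, matching y values: 4, 15 (2 points).
  x = 8: rhs = 14, matching y values: none (0 points).
  x = 9: rhs = 3, matching y values: none (0 points).
  x = 10: rhs = 8, matching y values: none (0 points).
  x = 11: rhs = 16, matching y values: 4, 15 (2 points).
  x = 12: rhs = 14, matching y values: none (0 points).
  x = 13: rhs = 8, matching y values: none (0 points).
  x = 14: rhs = 4, matching y values: 2, 17 (2 points).
  x = 15: rhs = 8, matching y values: none (0 points).
  x = 16: rhs = 7, matching y values: 8, 11 (2 points).
  x = 17: rhs = 7, matching y values: 8, 11 (2 points).
  x = 18: rhs = 14, matching y values: none (0 points).
Total affine count: 18.
Full point count |E(F_19)| = 18 + 1 = 19.
Hasse bound: |19 − (19+1)| = |-1| = 1 ≤ 2√19 ≈ 8.7178 ✓.


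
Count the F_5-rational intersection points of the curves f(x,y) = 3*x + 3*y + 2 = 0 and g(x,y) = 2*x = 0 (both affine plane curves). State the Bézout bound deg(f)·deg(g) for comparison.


Common zeros: {(0, 1)}; count = 1; Bézout bound = 1.

deg(f) = 1, deg(g) = 1, so Bézout bound = 1.
Scan x ∈ F_5. For each x, list the y ∈ F_5 with f(x, y) ≡ 0 and those with g(x, y) ≡ 0 (mod 5); the common zeros in that column are the intersection.
  x = 0: f ≡ 0 at y ∈ {1}; g ≡ 0 at y ∈ {0, 1, 2, 3, 4}; common: {1}.
  x = 1: f ≡ 0 at y ∈ {0}; g ≡ 0 at y ∈ ∅; common: ∅.
  x = 2: f ≡ 0 at y ∈ {4}; g ≡ 0 at y ∈ ∅; common: ∅.
  x = 3: f ≡ 0 at y ∈ {3}; g ≡ 0 at y ∈ ∅; common: ∅.
  x = 4: f ≡ 0 at y ∈ {2}; g ≡ 0 at y ∈ ∅; common: ∅.
Collecting: common zeros = {(0, 1)}, so the count is 1.
Comparison with the Bézout bound: 1 ≤ 1 = deg(f)·deg(g), as expected for curves with no common component (the bound is attained).


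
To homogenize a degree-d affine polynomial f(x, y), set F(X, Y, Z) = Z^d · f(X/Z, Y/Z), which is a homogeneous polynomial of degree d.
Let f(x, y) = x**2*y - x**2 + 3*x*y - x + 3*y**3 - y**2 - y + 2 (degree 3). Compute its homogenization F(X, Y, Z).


F(X, Y, Z) = X**2*Y - X**2*Z + 3*X*Y*Z - X*Z**2 + 3*Y**3 - Y**2*Z - Y*Z**2 + 2*Z**3

deg(f) = 3.
Substitute x = X/Z, y = Y/Z into f, then multiply by Z^3.
  monomial 1·x^2·y^1 ↦ 1·X^2·Y^1·Z^0.
  monomial -1·x^2·y^0 ↦ -1·X^2·Y^0·Z^1.
  monomial 3·x^1·y^1 ↦ 3·X^1·Y^1·Z^1.
  monomial -1·x^1·y^0 ↦ -1·X^1·Y^0·Z^2.
  monomial 3·x^0·y^3 ↦ 3·X^0·Y^3·Z^0.
  monomial -1·x^0·y^2 ↦ -1·X^0·Y^2·Z^1.
  monomial -1·x^0·y^1 ↦ -1·X^0·Y^1·Z^2.
  monomial 2·x^0·y^0 ↦ 2·X^0·Y^0·Z^3.
Collecting: F(X, Y, Z) = X**2*Y - X**2*Z + 3*X*Y*Z - X*Z**2 + 3*Y**3 - Y**2*Z - Y*Z**2 + 2*Z**3.


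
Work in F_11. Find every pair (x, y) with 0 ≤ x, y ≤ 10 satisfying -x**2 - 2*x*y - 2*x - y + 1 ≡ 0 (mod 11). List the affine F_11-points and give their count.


Affine F_11-points: {(0, 1), (1, 3), (2, 3), (3, 9), (4, 6), (6, 4), (7, 1), (8, 7), (9, 7), (10, 9)}; count = 10.

For each of the 121 pairs (x, y) ∈ F_11², evaluate f(x, y) mod 11. Record the zeros.
  x = 0: [0↦1, 1↦0, 2↦10, 3↦9, 4↦8, 5↦7, 6↦6, 7↦5, 8↦4, 9↦3, 10↦2]  zeros at y ∈ {1}
  x = 1: [0↦9, 1↦6, 2↦3, 3↦0, 4↦8, 5↦5, 6↦2, 7↦10, 8↦7, 9↦4, 10↦1]  zeros at y ∈ {3}
  x = 2: [0↦4, 1↦10, 2↦5, 3↦0, 4↦6, 5↦1, 6↦7, 7↦2, 8↦8, 9↦3, 10↦9]  zeros at y ∈ {3}
  x = 3: [0↦8, 1↦1, 2↦5, 3↦9, 4↦2, 5↦6, 6↦10, 7↦3, 8↦7, 9↦0, 10↦4]  zeros at y ∈ {9}
  x = 4: [0↦10, 1↦1, 2↦3, 3↦5, 4↦7, 5↦9, 6↦0, 7↦2, 8↦4, 9↦6, 10↦8]  zeros at y ∈ {6}
  x = 5: [0↦10, 1↦10, 2↦10, 3↦10, 4↦10, 5↦10, 6↦10, 7↦10, 8↦10, 9↦10, 10↦10]  zeros at y ∈ ∅
  x = 6: [0↦8, 1↦6, 2↦4, 3↦2, 4↦0, 5↦9, 6↦7, 7↦5, 8↦3, 9↦1, 10↦10]  zeros at y ∈ {4}
  x = 7: [0↦4, 1↦0, 2↦7, 3↦3, 4↦10, 5↦6, 6↦2, 7↦9, 8↦5, 9↦1, 10↦8]  zeros at y ∈ {1}
  x = 8: [0↦9, 1↦3, 2↦8, 3↦2, 4↦7, 5↦1, 6↦6, 7↦0, 8↦5, 9↦10, 10↦4]  zeros at y ∈ {7}
  x = 9: [0↦1, 1↦4, 2↦7, 3↦10, 4↦2, 5↦5, 6↦8, 7↦0, 8↦3, 9↦6, 10↦9]  zeros at y ∈ {7}
  x = 10: [0↦2, 1↦3, 2↦4, 3↦5, 4↦6, 5↦7, 6↦8, 7↦9, 8↦10, 9↦0, 10↦1]  zeros at y ∈ {9}
Collecting zeros: affine points = {(0, 1), (1, 3), (2, 3), (3, 9), (4, 6), (6, 4), (7, 1), (8, 7), (9, 7), (10, 9)}.
Total count |C(F_11)_aff| = 10.


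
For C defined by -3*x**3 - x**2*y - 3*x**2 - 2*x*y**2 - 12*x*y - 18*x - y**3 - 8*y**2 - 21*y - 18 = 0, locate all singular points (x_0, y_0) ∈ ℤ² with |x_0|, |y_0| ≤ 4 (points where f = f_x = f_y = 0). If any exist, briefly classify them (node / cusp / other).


Singular points: {(0, -3)}; classification: cusp.

Compute partial derivatives:
  f_x = -9*x**2 - 2*x*y - 6*x - 2*y**2 - 12*y - 18.
  f_y = -x**2 - 4*x*y - 12*x - 3*y**2 - 16*y - 21.
Scan x_0 ∈ {−4, ..., 4}. For each x_0, f_y(x_0, y) is a polynomial in y; find its integer roots y ∈ {−4, ..., 4}, then test f_x and f at those candidates.
  x = -4: f_y(-4, y) = 11 - 3*y**2; no integer root y with |y| ≤ 4.
  x = -3: f_y(-3, y) = -3*y**2 - 4*y + 6; no integer root y with |y| ≤ 4.
  x = -2: f_y(-2, y) = -3*y**2 - 8*y - 1; no integer root y with |y| ≤ 4.
  x = -1: f_y(-1, y) = -3*y**2 - 12*y - 10; no integer root y with |y| ≤ 4.
  x = 0: f_y(0, y) = -3*y**2 - 16*y - 21; vanishes at y ∈ {-3}. (0, -3): f_x = 0, f = 0 — SINGULAR.
  x = 1: f_y(1, y) = -3*y**2 - 20*y - 34; no integer root y with |y| ≤ 4.
  x = 2: f_y(2, y) = -3*y**2 - 24*y - 49; no integer root y with |y| ≤ 4.
  x = 3: f_y(3, y) = -3*y**2 - 28*y - 66; no integer root y with |y| ≤ 4.
  x = 4: f_y(4, y) = -3*y**2 - 32*y - 85; no integer root y with |y| ≤ 4.
Only singular point on the grid: (0, -3).
Classify: substitute x = 0 + u, y = -3 + v and expand: f = -3*u**3 - u**2*v - 2*u*v**2 - v**3 + v**2.
No constant or linear terms (consistent with a singular point). Quadratic part: v**2. Cubic part: -3*u**3 - u**2*v - 2*u*v**2 - v**3.
The quadratic part v**2 is a perfect square, so there is a single (double) tangent line v = 0, i.e. y = -3. Restricting the cubic part to that line (v = 0) leaves -3*u**3 ≠ 0, so f is not divisible by v and the branch is v² ≈ 3*u**3 to lowest order — this is a cusp.
Classification: cusp.


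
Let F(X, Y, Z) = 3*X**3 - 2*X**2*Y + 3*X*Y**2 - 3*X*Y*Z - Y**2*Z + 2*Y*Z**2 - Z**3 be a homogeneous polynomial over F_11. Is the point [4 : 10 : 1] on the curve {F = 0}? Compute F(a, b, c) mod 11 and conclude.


F(4,10,1) ≡ 2 (mod 11); P is NOT on the curve.

Evaluate F(4, 10, 1) term-by-term (mod 11).
  3*X**3 ↦ 3·64·1·1 = 192
  -2*X**2*Y ↦ -2·16·10·1 = -320
  3*X*Y**2 ↦ 3·4·100·1 = 1200
  -3*X*Y*Z ↦ -3·4·10·1 = -120
  -Y**2*Z ↦ -1·1·100·1 = -100
  2*Y*Z**2 ↦ 2·1·10·1 = 20
  -Z**3 ↦ -1·1·1·1 = -1
Sum: F(4, 10, 1) = (192) + (-320) + (1200) + (-120) + (-100) + (20) + (-1) = 871.
Reducing mod 11: 871 ≡ 2 (mod 11).
Since F(a, b, c) ≡ 2 ≠ 0 (mod 11), P does NOT lie on the curve.


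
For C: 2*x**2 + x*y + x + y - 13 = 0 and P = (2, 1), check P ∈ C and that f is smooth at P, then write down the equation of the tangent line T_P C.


Tangent line at P: 10*x + 3*y - 23 = 0.

Step 1: f(2, 1) = 0, so P lies on C.
Step 2: partial derivatives
  f_x(x, y) = 4*x + y + 1, f_y(x, y) = x + 1.
  f_x(P) = 10, f_y(P) = 3 (gradient nonzero, so P is smooth).
Step 3: tangent line at P: 10·(x − 2) + 3·(y − 1) = 0.
Expanding: 10*x + 3*y - 23 = 0.


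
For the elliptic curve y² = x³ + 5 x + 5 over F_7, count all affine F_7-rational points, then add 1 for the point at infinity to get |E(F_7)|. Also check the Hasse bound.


Affine points = {(1, 2), (1, 5), (2, 3), (2, 4), (5, 1), (5, 6)}; affine count = 6; |E(F_7)| = 7.

Discriminant check: Δ ∝ 4a³ + 27b² = 4·5³ + 27·5² = 4·125 + 27·25 ≡ 6 (mod 7). Nonzero ⇒ E is nonsingular.
For each x ∈ F_7, compute rhs = x³ + 5·x + 5 mod 7, then count y ∈ F_7 with y² ≡ rhs.
  x = 0: rhs = 5, matching y values: none (0 points).
  x = 1: rhs = 4, matching y values: 2, 5 (2 points).
  x = 2: rhs = 2, matching y values: 3, 4 (2 points).
  x = 3: rhs = 5, matching y values: none (0 points).
  x = 4: rhs = 5, matching y values: none (0 points).
  x = 5: rhs = 1, matching y values: 1, 6 (2 points).
  x = 6: rhs = 6, matching y values: none (0 points).
Total affine count: 6.
Full point count |E(F_7)| = 6 + 1 = 7.
Hasse bound: |7 − (7+1)| = |-1| = 1 ≤ 2√7 ≈ 5.2915 ✓.


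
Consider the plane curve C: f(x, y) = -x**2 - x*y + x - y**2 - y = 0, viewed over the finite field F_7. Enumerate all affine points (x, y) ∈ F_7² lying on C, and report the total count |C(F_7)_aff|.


Affine F_7-points: {(0, 0), (0, 6), (1, 0), (1, 5), (2, 5), (2, 6)}; count = 6.

For each of the 49 pairs (x, y) ∈ F_7², evaluate f(x, y) mod 7. Record the zeros.
  x = 0: [0↦0, 1↦5, 2↦1, 3↦2, 4↦1, 5↦5, 6↦0]  zeros at y ∈ {0, 6}
  x = 1: [0↦0, 1↦4, 2↦6, 3↦6, 4↦4, 5↦0, 6↦1]  zeros at y ∈ {0, 5}
  x = 2: [0↦5, 1↦1, 2↦2, 3↦1, 4↦5, 5↦0, 6↦0]  zeros at y ∈ {5, 6}
  x = 3: [0↦1, 1↦3, 2↦3, 3↦1, 4↦4, 5↦5, 6↦4]  zeros at y ∈ ∅
  x = 4: [0↦2, 1↦3, 2↦2, 3↦6, 4↦1, 5↦1, 6↦6]  zeros at y ∈ ∅
  x = 5: [0↦1, 1↦1, 2↦6, 3↦2, 4↦3, 5↦2, 6↦6]  zeros at y ∈ ∅
  x = 6: [0↦5, 1↦4, 2↦1, 3↦3, 4↦3, 5↦1, 6↦4]  zeros at y ∈ ∅
Collecting zeros: affine points = {(0, 0), (0, 6), (1, 0), (1, 5), (2, 5), (2, 6)}.
Total count |C(F_7)_aff| = 6.


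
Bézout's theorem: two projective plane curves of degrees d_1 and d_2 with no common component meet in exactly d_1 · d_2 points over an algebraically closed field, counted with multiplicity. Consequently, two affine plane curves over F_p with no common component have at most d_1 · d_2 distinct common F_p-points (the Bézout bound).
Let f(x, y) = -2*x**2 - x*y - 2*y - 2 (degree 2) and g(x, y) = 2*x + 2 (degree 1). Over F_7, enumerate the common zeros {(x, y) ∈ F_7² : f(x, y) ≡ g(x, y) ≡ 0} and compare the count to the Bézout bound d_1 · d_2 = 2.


Common zeros: {(6, 3)}; count = 1; Bézout bound = 2.

deg(f) = 2, deg(g) = 1, so Bézout bound = 2.
Scan x ∈ F_7. For each x, list the y ∈ F_7 with f(x, y) ≡ 0 and those with g(x, y) ≡ 0 (mod 7); the common zeros in that column are the intersection.
  x = 0: f ≡ 0 at y ∈ {6}; g ≡ 0 at y ∈ ∅; common: ∅.
  x = 1: f ≡ 0 at y ∈ {1}; g ≡ 0 at y ∈ ∅; common: ∅.
  x = 2: f ≡ 0 at y ∈ {1}; g ≡ 0 at y ∈ ∅; common: ∅.
  x = 3: f ≡ 0 at y ∈ {3}; g ≡ 0 at y ∈ ∅; common: ∅.
  x = 4: f ≡ 0 at y ∈ {6}; g ≡ 0 at y ∈ ∅; common: ∅.
  x = 5: f ≡ 0 at y ∈ ∅; g ≡ 0 at y ∈ ∅; common: ∅.
  x = 6: f ≡ 0 at y ∈ {3}; g ≡ 0 at y ∈ {0, 1, 2, 3, 4, 5, 6}; common: {3}.
Collecting: common zeros = {(6, 3)}, so the count is 1.
Comparison with the Bézout bound: 1 ≤ 2 = deg(f)·deg(g), as expected for curves with no common component (the affine F_7-count falls short of the bound because intersections may lie at infinity, over extension fields, or carry multiplicity).


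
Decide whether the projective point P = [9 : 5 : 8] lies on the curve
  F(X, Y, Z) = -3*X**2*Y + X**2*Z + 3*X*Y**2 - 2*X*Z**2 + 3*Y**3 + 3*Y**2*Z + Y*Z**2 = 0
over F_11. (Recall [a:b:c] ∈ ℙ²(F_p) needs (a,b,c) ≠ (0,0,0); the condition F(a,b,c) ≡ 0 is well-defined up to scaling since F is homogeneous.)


F(9,5,8) ≡ 9 (mod 11); P is NOT on the curve.

Evaluate F(9, 5, 8) term-by-term (mod 11).
  -3*X**2*Y ↦ -3·81·5·1 = -1215
  X**2*Z ↦ 1·81·1·8 = 648
  3*X*Y**2 ↦ 3·9·25·1 = 675
  -2*X*Z**2 ↦ -2·9·1·64 = -1152
  3*Y**3 ↦ 3·1·125·1 = 375
  3*Y**2*Z ↦ 3·1·25·8 = 600
  Y*Z**2 ↦ 1·1·5·64 = 320
Sum: F(9, 5, 8) = (-1215) + (648) + (675) + (-1152) + (375) + (600) + (320) = 251.
Reducing mod 11: 251 ≡ 9 (mod 11).
Since F(a, b, c) ≡ 9 ≠ 0 (mod 11), P does NOT lie on the curve.


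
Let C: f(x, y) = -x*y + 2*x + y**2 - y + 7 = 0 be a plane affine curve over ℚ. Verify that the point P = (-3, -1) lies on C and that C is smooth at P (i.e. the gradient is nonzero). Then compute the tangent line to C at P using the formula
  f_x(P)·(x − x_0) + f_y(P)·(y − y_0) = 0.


Tangent line at P: 3*x + 9 = 0.

Step 1: f(-3, -1) = 0, so P lies on C.
Step 2: partial derivatives
  f_x(x, y) = 2 - y, f_y(x, y) = -x + 2*y - 1.
  f_x(P) = 3, f_y(P) = 0 (gradient nonzero, so P is smooth).
Step 3: tangent line at P: 3·(x − -3) + 0·(y − -1) = 0.
Expanding: 3*x + 9 = 0.


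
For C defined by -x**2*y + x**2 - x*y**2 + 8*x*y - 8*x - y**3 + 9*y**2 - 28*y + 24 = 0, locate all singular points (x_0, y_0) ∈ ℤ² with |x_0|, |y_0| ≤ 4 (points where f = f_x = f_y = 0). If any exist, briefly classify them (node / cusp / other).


Singular points: {(2, 2)}; classification: node.

Compute partial derivatives:
  f_x = -2*x*y + 2*x - y**2 + 8*y - 8.
  f_y = -x**2 - 2*x*y + 8*x - 3*y**2 + 18*y - 28.
Scan x_0 ∈ {−4, ..., 4}. For each x_0, f_y(x_0, y) is a polynomial in y; find its integer roots y ∈ {−4, ..., 4}, then test f_x and f at those candidates.
  x = -4: f_y(-4, y) = -3*y**2 + 26*y - 76; no integer root y with |y| ≤ 4.
  x = -3: f_y(-3, y) = -3*y**2 + 24*y - 61; no integer root y with |y| ≤ 4.
  x = -2: f_y(-2, y) = -3*y**2 + 22*y - 48; no integer root y with |y| ≤ 4.
  x = -1: f_y(-1, y) = -3*y**2 + 20*y - 37; no integer root y with |y| ≤ 4.
  x = 0: f_y(0, y) = -3*y**2 + 18*y - 28; no integer root y with |y| ≤ 4.
  x = 1: f_y(1, y) = -3*y**2 + 16*y - 21; vanishes at y ∈ {3}. (1, 3): f_x = 3 ≠ 0.
  x = 2: f_y(2, y) = -3*y**2 + 14*y - 16; vanishes at y ∈ {2}. (2, 2): f_x = 0, f = 0 — SINGULAR.
  x = 3: f_y(3, y) = -3*y**2 + 12*y - 13; no integer root y with |y| ≤ 4.
  x = 4: f_y(4, y) = -3*y**2 + 10*y - 12; no integer root y with |y| ≤ 4.
Only singular point on the grid: (2, 2).
Classify: substitute x = 2 + u, y = 2 + v and expand: f = -u**2*v - u**2 - u*v**2 - v**3 + v**2.
No constant or linear terms (consistent with a singular point). Quadratic part: -u**2 + v**2. Cubic part: -u**2*v - u*v**2 - v**3.
The quadratic part v**2 - u**2 = (v − u)(v + u) splits into two distinct linear factors, so there are two distinct tangent lines y − 2 = ±(x − 2) — this is a node (ordinary double point).
Classification: node.


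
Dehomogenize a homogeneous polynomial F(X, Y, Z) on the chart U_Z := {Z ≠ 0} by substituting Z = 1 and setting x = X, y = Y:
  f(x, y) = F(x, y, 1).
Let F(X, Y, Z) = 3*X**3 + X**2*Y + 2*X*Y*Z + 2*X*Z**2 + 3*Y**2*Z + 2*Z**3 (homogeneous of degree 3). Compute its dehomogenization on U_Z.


f(x, y) = 3*x**3 + x**2*y + 2*x*y + 2*x + 3*y**2 + 2

On U_Z we set Z = 1. Each monomial c·X^i·Y^j·Z^k in F becomes c·x^i·y^j·1^k = c·x^i·y^j.
Substituting Z = 1: F(X, Y, 1) = 3*x**3 + x**2*y + 2*x*y + 2*x + 3*y**2 + 2.
Note: deg(f) ≤ deg(F) = 3; strict inequality happens when F is divisible by Z (lost terms).


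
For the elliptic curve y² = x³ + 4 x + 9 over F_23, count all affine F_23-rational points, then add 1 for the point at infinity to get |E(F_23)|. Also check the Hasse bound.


Affine points = {(0, 3), (0, 20), (2, 5), (2, 18), (3, 5), (3, 18), (5, 4), (5, 19), (7, 9), (7, 14), (8, 1), (8, 22), (11, 2), (11, 21), (13, 2), (13, 21), (14, 7), (14, 16), (16, 11), (16, 12), (18, 5), (18, 18), (20, 4), (20, 19), (21, 4), (21, 19), (22, 2), (22, 21)}; affine count = 28; |E(F_23)| = 29.

Discriminant check: Δ ∝ 4a³ + 27b² = 4·4³ + 27·9² = 4·64 + 27·81 ≡ 5 (mod 23). Nonzero ⇒ E is nonsingular.
For each x ∈ F_23, compute rhs = x³ + 4·x + 9 mod 23, then count y ∈ F_23 with y² ≡ rhs.
  x = 0: rhs = 9, matching y values: 3, 20 (2 points).
  x = 1: rhs = 14, matching y values: none (0 points).
  x = 2: rhs = 2, matching y values: 5, 18 (2 points).
  x = 3: rhs = 2, matching y values: 5, 18 (2 points).
  x = 4: rhs = 20, matching y values: none (0 points).
  x = 5: rhs = 16, matching y values: 4, 19 (2 points).
  x = 6: rhs = 19, matching y values: none (0 points).
  x = 7: rhs = 12, matching y values: 9, 14 (2 points).
  x = 8: rhs = 1, matching y values: 1, 22 (2 points).
  x = 9: rhs = 15, matching y values: none (0 points).
  x = 10: rhs = 14, matching y values: none (0 points).
  x = 11: rhs = 4, matching y values: 2, 21 (2 points).
  x = 12: rhs = 14, matching y values: none (0 points).
  x = 13: rhs = 4, matching y values: 2, 21 (2 points).
  x = 14: rhs = 3, matching y values: 7, 16 (2 points).
  x = 15: rhs = 17, matching y values: none (0 points).
  x = 16: rhs = 6, matching y values: 11, 12 (2 points).
  x = 17: rhs = 22, matching y values: none (0 points).
  x = 18: rhs = 2, matching y values: 5, 18 (2 points).
  x = 19: rhs = 21, matching y values: none (0 points).
  x = 20: rhs = 16, matching y values: 4, 19 (2 points).
  x = 21: rhs = 16, matching y values: 4, 19 (2 points).
  x = 22: rhs = 4, matching y values: 2, 21 (2 points).
Total affine count: 28.
Full point count |E(F_23)| = 28 + 1 = 29.
Hasse bound: |29 − (23+1)| = |5| = 5 ≤ 2√23 ≈ 9.5917 ✓.


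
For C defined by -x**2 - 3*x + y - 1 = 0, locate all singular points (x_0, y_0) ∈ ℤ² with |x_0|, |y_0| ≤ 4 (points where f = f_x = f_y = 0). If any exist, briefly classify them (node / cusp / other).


No singular points in the scanned grid; C is smooth there.

Compute partial derivatives:
  f_x = -2*x - 3.
  f_y = 1.
f_y = 1 is a nonzero constant, so f_y never vanishes: no point (x, y) can satisfy f = f_x = f_y = 0. In particular no (x, y) ∈ {−4, ..., 4}² is singular; the curve is smooth.


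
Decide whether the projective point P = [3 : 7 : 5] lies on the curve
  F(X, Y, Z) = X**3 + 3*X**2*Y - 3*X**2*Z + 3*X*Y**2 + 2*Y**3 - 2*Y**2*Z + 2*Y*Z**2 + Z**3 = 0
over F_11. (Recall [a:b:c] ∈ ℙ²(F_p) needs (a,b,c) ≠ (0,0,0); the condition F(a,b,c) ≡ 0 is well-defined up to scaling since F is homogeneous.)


F(3,7,5) ≡ 5 (mod 11); P is NOT on the curve.

Evaluate F(3, 7, 5) term-by-term (mod 11).
  X**3 ↦ 1·27·1·1 = 27
  3*X**2*Y ↦ 3·9·7·1 = 189
  -3*X**2*Z ↦ -3·9·1·5 = -135
  3*X*Y**2 ↦ 3·3·49·1 = 441
  2*Y**3 ↦ 2·1·343·1 = 686
  -2*Y**2*Z ↦ -2·1·49·5 = -490
  2*Y*Z**2 ↦ 2·1·7·25 = 350
  Z**3 ↦ 1·1·1·125 = 125
Sum: F(3, 7, 5) = (27) + (189) + (-135) + (441) + (686) + (-490) + (350) + (125) = 1193.
Reducing mod 11: 1193 ≡ 5 (mod 11).
Since F(a, b, c) ≡ 5 ≠ 0 (mod 11), P does NOT lie on the curve.


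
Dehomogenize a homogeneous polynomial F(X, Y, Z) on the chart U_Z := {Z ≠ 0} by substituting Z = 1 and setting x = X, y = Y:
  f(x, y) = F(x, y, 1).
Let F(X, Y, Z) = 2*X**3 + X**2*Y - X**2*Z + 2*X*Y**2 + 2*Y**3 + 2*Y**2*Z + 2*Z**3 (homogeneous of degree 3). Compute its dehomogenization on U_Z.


f(x, y) = 2*x**3 + x**2*y - x**2 + 2*x*y**2 + 2*y**3 + 2*y**2 + 2

On U_Z we set Z = 1. Each monomial c·X^i·Y^j·Z^k in F becomes c·x^i·y^j·1^k = c·x^i·y^j.
Substituting Z = 1: F(X, Y, 1) = 2*x**3 + x**2*y - x**2 + 2*x*y**2 + 2*y**3 + 2*y**2 + 2.
Note: deg(f) ≤ deg(F) = 3; strict inequality happens when F is divisible by Z (lost terms).


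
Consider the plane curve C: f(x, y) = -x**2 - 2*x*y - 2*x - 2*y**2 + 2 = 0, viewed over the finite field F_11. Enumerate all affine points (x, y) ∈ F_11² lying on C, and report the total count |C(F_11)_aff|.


Affine F_11-points: {(0, 1), (0, 10), (2, 2), (2, 7), (3, 2), (3, 6), (4, 0), (4, 7), (5, 0), (5, 6), (7, 1), (7, 3)}; count = 12.

For each of the 121 pairs (x, y) ∈ F_11², evaluate f(x, y) mod 11. Record the zeros.
  x = 0: [0↦2, 1↦0, 2↦5, 3↦6, 4↦3, 5↦7, 6↦7, 7↦3, 8↦6, 9↦5, 10↦0]  zeros at y ∈ {1, 10}
  x = 1: [0↦10, 1↦6, 2↦9, 3↦8, 4↦3, 5↦5, 6↦3, 7↦8, 8↦9, 9↦6, 10↦10]  zeros at y ∈ ∅
  x = 2: [0↦5, 1↦10, 2↦0, 3↦8, 4↦1, 5↦1, 6↦8, 7↦0, 8↦10, 9↦5, 10↦7]  zeros at y ∈ {2, 7}
  x = 3: [0↦9, 1↦1, 2↦0, 3↦6, 4↦8, 5↦6, 6↦0, 7↦1, 8↦9, 9↦2, 10↦2]  zeros at y ∈ {2, 6}
  x = 4: [0↦0, 1↦1, 2↦9, 3↦2, 4↦2, 5↦9, 6↦1, 7↦0, 8↦6, 9↦8, 10↦6]  zeros at y ∈ {0, 7}
  x = 5: [0↦0, 1↦10, 2↦5, 3↦7, 4↦5, 5↦10, 6↦0, 7↦8, 8↦1, 9↦1, 10↦8]  zeros at y ∈ {0, 6}
  x = 6: [0↦9, 1↦6, 2↦10, 3↦10, 4↦6, 5↦9, 6↦8, 7↦3, 8↦5, 9↦3, 10↦8]  zeros at y ∈ ∅
  x = 7: [0↦5, 1↦0, 2↦2, 3↦0, 4↦5, 5↦6, 6↦3, 7↦7, 8↦7, 9↦3, 10↦6]  zeros at y ∈ {1, 3}
  x = 8: [0↦10, 1↦3, 2↦3, 3↦10, 4↦2, 5↦1, 6↦7, 7↦9, 8↦7, 9↦1, 10↦2]  zeros at y ∈ ∅
  x = 9: [0↦2, 1↦4, 2↦2, 3↦7, 4↦8, 5↦5, 6↦9, 7↦9, 8↦5, 9↦8, 10↦7]  zeros at y ∈ ∅
  x = 10: [0↦3, 1↦3, 2↦10, 3↦2, 4↦1, 5↦7, 6↦9, 7↦7, 8↦1, 9↦2, 10↦10]  zeros at y ∈ ∅
Collecting zeros: affine points = {(0, 1), (0, 10), (2, 2), (2, 7), (3, 2), (3, 6), (4, 0), (4, 7), (5, 0), (5, 6), (7, 1), (7, 3)}.
Total count |C(F_11)_aff| = 12.


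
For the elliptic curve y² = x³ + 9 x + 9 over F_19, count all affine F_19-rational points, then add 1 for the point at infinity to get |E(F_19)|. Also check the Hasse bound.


Affine points = {(0, 3), (0, 16), (1, 0), (2, 4), (2, 15), (3, 5), (3, 14), (7, 4), (7, 15), (8, 2), (8, 17), (10, 4), (10, 15), (13, 9), (13, 10), (15, 2), (15, 17)}; affine count = 17; |E(F_19)| = 18.

Discriminant check: Δ ∝ 4a³ + 27b² = 4·9³ + 27·9² = 4·729 + 27·81 ≡ 11 (mod 19). Nonzero ⇒ E is nonsingular.
For each x ∈ F_19, compute rhs = x³ + 9·x + 9 mod 19, then count y ∈ F_19 with y² ≡ rhs.
  x = 0: rhs = 9, matching y values: 3, 16 (2 points).
  x = 1: rhs = 0, matching y values: 0 (1 points).
  x = 2: rhs = 16, matching y values: 4, 15 (2 points).
  x = 3: rhs = 6, matching y values: 5, 14 (2 points).
  x = 4: rhs = 14, matching y values: none (0 points).
  x = 5: rhs = 8, matching y values: none (0 points).
  x = 6: rhs = 13, matching y values: none (0 points).
  x = 7: rhs = 16, matching y values: 4, 15 (2 points).
  x = 8: rhs = 4, matching y values: 2, 17 (2 points).
  x = 9: rhs = 2, matching y values: none (0 points).
  x = 10: rhs = 16, matching y values: 4, 15 (2 points).
  x = 11: rhs = 14, matching y values: none (0 points).
  x = 12: rhs = 2, matching y values: none (0 points).
  x = 13: rhs = 5, matching y values: 9, 10 (2 points).
  x = 14: rhs = 10, matching y values: none (0 points).
  x = 15: rhs = 4, matching y values: 2, 17 (2 points).
  x = 16: rhs = 12, matching y values: none (0 points).
  x = 17: rhs = 2, matching y values: none (0 points).
  x = 18: rhs = 18, matching y values: none (0 points).
Total affine count: 17.
Full point count |E(F_19)| = 17 + 1 = 18.
Hasse bound: |18 − (19+1)| = |-2| = 2 ≤ 2√19 ≈ 8.7178 ✓.


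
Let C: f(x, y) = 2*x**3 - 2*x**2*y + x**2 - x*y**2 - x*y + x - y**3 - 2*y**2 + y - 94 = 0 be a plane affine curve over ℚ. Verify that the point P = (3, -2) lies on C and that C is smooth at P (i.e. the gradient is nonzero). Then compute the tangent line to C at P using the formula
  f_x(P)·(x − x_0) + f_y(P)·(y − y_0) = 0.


Tangent line at P: 83*x - 12*y - 273 = 0.

Step 1: f(3, -2) = 0, so P lies on C.
Step 2: partial derivatives
  f_x(x, y) = 6*x**2 - 4*x*y + 2*x - y**2 - y + 1, f_y(x, y) = -2*x**2 - 2*x*y - x - 3*y**2 - 4*y + 1.
  f_x(P) = 83, f_y(P) = -12 (gradient nonzero, so P is smooth).
Step 3: tangent line at P: 83·(x − 3) + -12·(y − -2) = 0.
Expanding: 83*x - 12*y - 273 = 0.


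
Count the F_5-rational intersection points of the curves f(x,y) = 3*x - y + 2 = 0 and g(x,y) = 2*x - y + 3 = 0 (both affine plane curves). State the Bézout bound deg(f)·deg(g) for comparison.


Common zeros: {(1, 0)}; count = 1; Bézout bound = 1.

deg(f) = 1, deg(g) = 1, so Bézout bound = 1.
Scan x ∈ F_5. For each x, list the y ∈ F_5 with f(x, y) ≡ 0 and those with g(x, y) ≡ 0 (mod 5); the common zeros in that column are the intersection.
  x = 0: f ≡ 0 at y ∈ {2}; g ≡ 0 at y ∈ {3}; common: ∅.
  x = 1: f ≡ 0 at y ∈ {0}; g ≡ 0 at y ∈ {0}; common: {0}.
  x = 2: f ≡ 0 at y ∈ {3}; g ≡ 0 at y ∈ {2}; common: ∅.
  x = 3: f ≡ 0 at y ∈ {1}; g ≡ 0 at y ∈ {4}; common: ∅.
  x = 4: f ≡ 0 at y ∈ {4}; g ≡ 0 at y ∈ {1}; common: ∅.
Collecting: common zeros = {(1, 0)}, so the count is 1.
Comparison with the Bézout bound: 1 ≤ 1 = deg(f)·deg(g), as expected for curves with no common component (the bound is attained).


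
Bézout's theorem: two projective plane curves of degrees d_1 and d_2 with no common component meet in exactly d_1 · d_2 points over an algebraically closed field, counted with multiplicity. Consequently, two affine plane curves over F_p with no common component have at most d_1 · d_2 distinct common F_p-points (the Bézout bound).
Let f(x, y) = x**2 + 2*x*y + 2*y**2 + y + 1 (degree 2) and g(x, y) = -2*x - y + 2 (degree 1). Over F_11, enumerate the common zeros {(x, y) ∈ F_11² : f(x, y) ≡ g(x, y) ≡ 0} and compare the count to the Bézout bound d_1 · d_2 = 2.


Common zeros: {(0, 2), (5, 3)}; count = 2; Bézout bound = 2.

deg(f) = 2, deg(g) = 1, so Bézout bound = 2.
Scan x ∈ F_11. For each x, list the y ∈ F_11 with f(x, y) ≡ 0 and those with g(x, y) ≡ 0 (mod 11); the common zeros in that column are the intersection.
  x = 0: f ≡ 0 at y ∈ {2, 3}; g ≡ 0 at y ∈ {2}; common: {2}.
  x = 1: f ≡ 0 at y ∈ {7, 8}; g ≡ 0 at y ∈ {0}; common: ∅.
  x = 2: f ≡ 0 at y ∈ ∅; g ≡ 0 at y ∈ {9}; common: ∅.
  x = 3: f ≡ 0 at y ∈ ∅; g ≡ 0 at y ∈ {7}; common: ∅.
  x = 4: f ≡ 0 at y ∈ {6}; g ≡ 0 at y ∈ {5}; common: ∅.
  x = 5: f ≡ 0 at y ∈ {3, 8}; g ≡ 0 at y ∈ {3}; common: {3}.
  x = 6: f ≡ 0 at y ∈ {4, 6}; g ≡ 0 at y ∈ {1}; common: ∅.
  x = 7: f ≡ 0 at y ∈ {2, 7}; g ≡ 0 at y ∈ {10}; common: ∅.
  x = 8: f ≡ 0 at y ∈ {4}; g ≡ 0 at y ∈ {8}; common: ∅.
  x = 9: f ≡ 0 at y ∈ ∅; g ≡ 0 at y ∈ {6}; common: ∅.
  x = 10: f ≡ 0 at y ∈ ∅; g ≡ 0 at y ∈ {4}; common: ∅.
Collecting: common zeros = {(0, 2), (5, 3)}, so the count is 2.
Comparison with the Bézout bound: 2 ≤ 2 = deg(f)·deg(g), as expected for curves with no common component (the bound is attained).
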